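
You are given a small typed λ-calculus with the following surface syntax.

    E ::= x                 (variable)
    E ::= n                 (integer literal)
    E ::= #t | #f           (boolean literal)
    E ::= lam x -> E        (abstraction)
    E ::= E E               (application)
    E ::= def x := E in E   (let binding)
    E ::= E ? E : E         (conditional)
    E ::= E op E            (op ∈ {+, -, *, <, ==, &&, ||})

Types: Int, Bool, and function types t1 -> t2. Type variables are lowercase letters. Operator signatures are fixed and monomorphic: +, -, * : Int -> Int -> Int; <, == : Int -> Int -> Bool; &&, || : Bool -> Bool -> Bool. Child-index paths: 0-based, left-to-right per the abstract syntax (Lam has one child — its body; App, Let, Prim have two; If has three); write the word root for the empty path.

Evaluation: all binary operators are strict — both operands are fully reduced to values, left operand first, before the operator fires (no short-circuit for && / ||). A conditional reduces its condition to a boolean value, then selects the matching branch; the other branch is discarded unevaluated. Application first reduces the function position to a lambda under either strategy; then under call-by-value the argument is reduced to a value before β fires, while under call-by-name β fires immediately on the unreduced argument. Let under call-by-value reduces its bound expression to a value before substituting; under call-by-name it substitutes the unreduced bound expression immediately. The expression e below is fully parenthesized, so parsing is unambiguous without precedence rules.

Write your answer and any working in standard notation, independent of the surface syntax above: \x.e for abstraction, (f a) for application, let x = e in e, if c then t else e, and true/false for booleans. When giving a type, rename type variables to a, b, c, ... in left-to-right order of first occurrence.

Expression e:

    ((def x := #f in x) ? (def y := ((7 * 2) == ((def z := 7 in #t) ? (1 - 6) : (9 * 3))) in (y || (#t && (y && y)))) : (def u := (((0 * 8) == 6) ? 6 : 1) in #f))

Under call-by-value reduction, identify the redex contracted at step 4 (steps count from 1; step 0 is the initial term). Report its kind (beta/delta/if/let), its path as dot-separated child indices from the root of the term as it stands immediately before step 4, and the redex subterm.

Answer: delta at 0.0 : (0 == 6)

Derivation:
step 0: (if (let x = false in x) then (let y = ((7 * 2) == (if (let z = 7 in true) then (1 - 6) else (9 * 3))) in (y || (true && (y && y)))) else (let u = (if ((0 * 8) == 6) then 6 else 1) in false))
step 1: [let@0] (if false then (let y = ((7 * 2) == (if (let z = 7 in true) then (1 - 6) else (9 * 3))) in (y || (true && (y && y)))) else (let u = (if ((0 * 8) == 6) then 6 else 1) in false))
step 2: [if@root] (let u = (if ((0 * 8) == 6) then 6 else 1) in false)
step 3: [delta@0.0.0] (let u = (if (0 == 6) then 6 else 1) in false)
step 4: [delta@0.0] (let u = (if false then 6 else 1) in false)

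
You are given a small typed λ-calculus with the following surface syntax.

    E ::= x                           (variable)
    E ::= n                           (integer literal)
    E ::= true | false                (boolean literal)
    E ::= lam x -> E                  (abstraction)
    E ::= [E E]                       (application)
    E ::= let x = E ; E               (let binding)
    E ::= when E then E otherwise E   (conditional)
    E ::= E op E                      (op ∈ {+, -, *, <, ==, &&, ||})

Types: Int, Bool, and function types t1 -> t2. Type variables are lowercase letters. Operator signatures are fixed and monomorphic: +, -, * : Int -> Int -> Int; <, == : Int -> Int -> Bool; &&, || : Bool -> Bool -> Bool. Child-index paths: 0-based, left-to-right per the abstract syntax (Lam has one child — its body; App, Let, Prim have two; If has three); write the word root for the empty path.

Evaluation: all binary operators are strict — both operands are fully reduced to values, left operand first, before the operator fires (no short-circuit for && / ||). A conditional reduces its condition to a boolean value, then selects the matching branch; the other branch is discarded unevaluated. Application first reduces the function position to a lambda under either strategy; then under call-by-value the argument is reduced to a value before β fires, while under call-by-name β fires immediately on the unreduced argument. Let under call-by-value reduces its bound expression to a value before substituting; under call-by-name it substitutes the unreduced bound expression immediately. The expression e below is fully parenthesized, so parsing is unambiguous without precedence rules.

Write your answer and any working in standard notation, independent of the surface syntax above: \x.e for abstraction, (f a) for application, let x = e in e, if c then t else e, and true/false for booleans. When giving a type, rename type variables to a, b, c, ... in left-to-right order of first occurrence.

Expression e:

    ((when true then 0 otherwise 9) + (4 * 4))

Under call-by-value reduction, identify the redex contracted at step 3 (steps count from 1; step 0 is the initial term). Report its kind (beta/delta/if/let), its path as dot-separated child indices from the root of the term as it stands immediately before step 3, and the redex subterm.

Answer: delta at root : (0 + 16)

Working:
step 0: ((if true then 0 else 9) + (4 * 4))
step 1: [if@0] (0 + (4 * 4))
step 2: [delta@1] (0 + 16)
step 3: [delta@root] 16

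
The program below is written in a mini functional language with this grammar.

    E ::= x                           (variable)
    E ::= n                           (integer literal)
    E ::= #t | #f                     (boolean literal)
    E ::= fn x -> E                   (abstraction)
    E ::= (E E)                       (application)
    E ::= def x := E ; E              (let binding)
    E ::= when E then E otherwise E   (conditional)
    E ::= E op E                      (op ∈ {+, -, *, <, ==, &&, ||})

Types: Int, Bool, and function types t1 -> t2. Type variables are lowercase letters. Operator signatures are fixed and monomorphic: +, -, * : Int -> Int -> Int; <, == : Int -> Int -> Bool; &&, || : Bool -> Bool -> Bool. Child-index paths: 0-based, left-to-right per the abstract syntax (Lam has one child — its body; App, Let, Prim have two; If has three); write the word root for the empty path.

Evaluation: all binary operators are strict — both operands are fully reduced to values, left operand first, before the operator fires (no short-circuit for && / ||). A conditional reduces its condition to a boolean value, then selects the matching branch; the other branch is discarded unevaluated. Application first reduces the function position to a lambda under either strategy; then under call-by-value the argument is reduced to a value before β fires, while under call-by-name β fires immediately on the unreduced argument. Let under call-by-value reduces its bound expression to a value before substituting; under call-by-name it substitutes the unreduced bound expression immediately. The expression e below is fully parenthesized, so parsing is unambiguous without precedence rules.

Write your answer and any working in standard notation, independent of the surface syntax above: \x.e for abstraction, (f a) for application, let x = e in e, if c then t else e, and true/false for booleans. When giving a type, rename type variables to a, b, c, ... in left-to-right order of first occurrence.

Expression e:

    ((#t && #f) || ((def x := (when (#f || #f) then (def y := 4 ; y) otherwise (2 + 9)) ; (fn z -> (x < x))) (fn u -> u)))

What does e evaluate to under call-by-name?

Answer: false

Working:
step 0: ((true && false) || ((let x = (if (false || false) then (let y = 4 in y) else (2 + 9)) in (\z.(x < x))) (\u.u)))
step 1: [delta@0] (false || ((let x = (if (false || false) then (let y = 4 in y) else (2 + 9)) in (\z.(x < x))) (\u.u)))
step 2: [let@1.0] (false || ((\z.((if (false || false) then (let y = 4 in y) else (2 + 9)) < (if (false || false) then (let y = 4 in y) else (2 + 9)))) (\u.u)))
step 3: [beta@1] (false || ((if (false || false) then (let y = 4 in y) else (2 + 9)) < (if (false || false) then (let y = 4 in y) else (2 + 9))))
step 4: [delta@1.0.0] (false || ((if false then (let y = 4 in y) else (2 + 9)) < (if (false || false) then (let y = 4 in y) else (2 + 9))))
step 5: [if@1.0] (false || ((2 + 9) < (if (false || false) then (let y = 4 in y) else (2 + 9))))
step 6: [delta@1.0] (false || (11 < (if (false || false) then (let y = 4 in y) else (2 + 9))))
step 7: [delta@1.1.0] (false || (11 < (if false then (let y = 4 in y) else (2 + 9))))
step 8: [if@1.1] (false || (11 < (2 + 9)))
step 9: [delta@1.1] (false || (11 < 11))
step 10: [delta@1] (false || false)
step 11: [delta@root] false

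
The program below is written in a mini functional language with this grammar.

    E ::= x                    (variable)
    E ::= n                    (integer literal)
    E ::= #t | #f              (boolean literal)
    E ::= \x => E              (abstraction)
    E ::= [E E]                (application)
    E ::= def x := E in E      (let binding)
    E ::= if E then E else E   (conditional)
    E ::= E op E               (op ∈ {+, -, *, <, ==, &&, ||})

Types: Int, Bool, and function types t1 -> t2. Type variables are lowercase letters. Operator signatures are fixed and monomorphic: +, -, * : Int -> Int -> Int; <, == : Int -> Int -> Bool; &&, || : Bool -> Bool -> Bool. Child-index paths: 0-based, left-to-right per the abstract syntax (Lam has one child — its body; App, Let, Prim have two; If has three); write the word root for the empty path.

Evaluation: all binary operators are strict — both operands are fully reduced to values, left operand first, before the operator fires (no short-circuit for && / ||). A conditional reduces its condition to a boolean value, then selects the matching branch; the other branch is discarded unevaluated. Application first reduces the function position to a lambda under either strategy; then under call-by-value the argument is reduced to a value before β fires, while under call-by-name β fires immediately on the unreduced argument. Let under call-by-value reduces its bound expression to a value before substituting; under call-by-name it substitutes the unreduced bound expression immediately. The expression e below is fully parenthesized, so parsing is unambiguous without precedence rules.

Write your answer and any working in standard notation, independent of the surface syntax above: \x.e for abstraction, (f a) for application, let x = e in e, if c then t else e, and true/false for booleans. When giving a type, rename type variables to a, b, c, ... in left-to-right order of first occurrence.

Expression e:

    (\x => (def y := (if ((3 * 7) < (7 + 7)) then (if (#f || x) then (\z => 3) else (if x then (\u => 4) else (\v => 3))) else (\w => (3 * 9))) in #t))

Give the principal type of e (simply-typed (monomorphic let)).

Trace:
  unify Int ~ Int
  unify Int ~ Int
  unify Int ~ Int
  unify Int ~ Int
  unify Int ~ Int
  unify Int ~ Int
  unify Bool ~ Bool
  unify Bool ~ Bool
x : a
  unify a ~ Bool
  unify Bool ~ Bool
\z._ : b -> Int
x : Bool
  unify Bool ~ Bool
\u._ : c -> Int
\v._ : d -> Int
  unify c -> Int ~ d -> Int
  unify c ~ d
  unify Int ~ Int
  unify b -> Int ~ d -> Int
  unify b ~ d
  unify Int ~ Int
  unify Int ~ Int
  unify Int ~ Int
\w._ : e -> Int
  unify d -> Int ~ e -> Int
  unify d ~ e
  unify Int ~ Int
let y : e -> Int
\x._ : Bool -> Bool

Answer: Bool -> Bool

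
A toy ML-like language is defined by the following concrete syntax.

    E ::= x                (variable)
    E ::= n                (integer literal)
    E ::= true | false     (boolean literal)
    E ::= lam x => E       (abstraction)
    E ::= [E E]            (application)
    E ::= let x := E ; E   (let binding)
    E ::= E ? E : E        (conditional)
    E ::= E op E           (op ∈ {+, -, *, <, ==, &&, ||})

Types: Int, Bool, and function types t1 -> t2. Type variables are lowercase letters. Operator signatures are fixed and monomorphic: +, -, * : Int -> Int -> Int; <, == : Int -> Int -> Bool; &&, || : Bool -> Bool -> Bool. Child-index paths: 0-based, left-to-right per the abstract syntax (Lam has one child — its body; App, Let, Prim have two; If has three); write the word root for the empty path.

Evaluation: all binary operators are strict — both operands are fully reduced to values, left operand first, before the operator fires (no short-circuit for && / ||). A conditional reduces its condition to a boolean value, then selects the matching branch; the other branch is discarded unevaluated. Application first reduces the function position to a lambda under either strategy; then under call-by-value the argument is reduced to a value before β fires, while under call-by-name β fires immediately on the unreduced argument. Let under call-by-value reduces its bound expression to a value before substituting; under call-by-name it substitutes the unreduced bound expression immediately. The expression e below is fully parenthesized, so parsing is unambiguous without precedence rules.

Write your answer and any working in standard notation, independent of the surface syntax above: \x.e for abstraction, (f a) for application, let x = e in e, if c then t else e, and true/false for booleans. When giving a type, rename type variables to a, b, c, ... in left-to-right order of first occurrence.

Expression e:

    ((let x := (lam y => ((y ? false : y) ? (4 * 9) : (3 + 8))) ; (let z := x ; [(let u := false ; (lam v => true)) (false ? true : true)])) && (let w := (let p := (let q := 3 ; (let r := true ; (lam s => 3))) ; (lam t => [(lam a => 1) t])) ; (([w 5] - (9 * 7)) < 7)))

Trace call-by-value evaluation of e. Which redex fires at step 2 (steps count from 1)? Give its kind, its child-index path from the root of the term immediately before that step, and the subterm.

Answer: let at 0 : (let z = (\y.(if (if y then false else y) then (4 * 9) else (3 + 8))) in ((let u = false in (\v.true)) (if false then true else true)))

Working:
step 0: ((let x = (\y.(if (if y then false else y) then (4 * 9) else (3 + 8))) in (let z = x in ((let u = false in (\v.true)) (if false then true else true)))) && (let w = (let p = (let q = 3 in (let r = true in (\s.3))) in (\t.((\a.1) t))) in (((w 5) - (9 * 7)) < 7)))
step 1: [let@0] ((let z = (\y.(if (if y then false else y) then (4 * 9) else (3 + 8))) in ((let u = false in (\v.true)) (if false then true else true))) && (let w = (let p = (let q = 3 in (let r = true in (\s.3))) in (\t.((\a.1) t))) in (((w 5) - (9 * 7)) < 7)))
step 2: [let@0] (((let u = false in (\v.true)) (if false then true else true)) && (let w = (let p = (let q = 3 in (let r = true in (\s.3))) in (\t.((\a.1) t))) in (((w 5) - (9 * 7)) < 7)))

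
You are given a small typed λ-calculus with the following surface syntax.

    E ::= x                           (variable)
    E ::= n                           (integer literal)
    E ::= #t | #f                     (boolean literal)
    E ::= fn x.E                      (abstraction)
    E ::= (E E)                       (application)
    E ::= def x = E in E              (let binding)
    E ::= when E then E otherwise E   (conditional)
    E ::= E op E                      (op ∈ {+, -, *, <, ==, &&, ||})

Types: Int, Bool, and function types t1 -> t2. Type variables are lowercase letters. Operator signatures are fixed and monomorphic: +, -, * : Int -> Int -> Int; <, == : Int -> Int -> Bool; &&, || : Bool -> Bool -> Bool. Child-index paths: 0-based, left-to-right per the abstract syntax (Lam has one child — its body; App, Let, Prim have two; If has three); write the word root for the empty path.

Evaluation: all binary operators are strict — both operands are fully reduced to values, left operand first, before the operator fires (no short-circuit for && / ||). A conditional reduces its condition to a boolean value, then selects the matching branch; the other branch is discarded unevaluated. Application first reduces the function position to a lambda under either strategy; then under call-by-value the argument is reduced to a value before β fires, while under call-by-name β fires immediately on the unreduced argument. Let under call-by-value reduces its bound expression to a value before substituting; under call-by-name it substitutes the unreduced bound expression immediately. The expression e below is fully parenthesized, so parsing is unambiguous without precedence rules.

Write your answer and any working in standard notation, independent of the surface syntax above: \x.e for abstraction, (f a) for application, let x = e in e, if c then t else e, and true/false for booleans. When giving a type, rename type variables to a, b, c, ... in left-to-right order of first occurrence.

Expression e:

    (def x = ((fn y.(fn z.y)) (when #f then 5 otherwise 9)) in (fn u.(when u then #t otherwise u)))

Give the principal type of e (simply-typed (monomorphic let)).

Answer: Bool -> Bool

Trace:
y : a
\z._ : b -> a
\y._ : a -> b -> a
  unify Bool ~ Bool
  unify Int ~ Int
  unify a -> b -> a ~ Int -> c
  unify a ~ Int
  unify b -> Int ~ c
_ _ : b -> Int
let x : b -> Int
u : d
  unify d ~ Bool
u : Bool
  unify Bool ~ Bool
\u._ : Bool -> Bool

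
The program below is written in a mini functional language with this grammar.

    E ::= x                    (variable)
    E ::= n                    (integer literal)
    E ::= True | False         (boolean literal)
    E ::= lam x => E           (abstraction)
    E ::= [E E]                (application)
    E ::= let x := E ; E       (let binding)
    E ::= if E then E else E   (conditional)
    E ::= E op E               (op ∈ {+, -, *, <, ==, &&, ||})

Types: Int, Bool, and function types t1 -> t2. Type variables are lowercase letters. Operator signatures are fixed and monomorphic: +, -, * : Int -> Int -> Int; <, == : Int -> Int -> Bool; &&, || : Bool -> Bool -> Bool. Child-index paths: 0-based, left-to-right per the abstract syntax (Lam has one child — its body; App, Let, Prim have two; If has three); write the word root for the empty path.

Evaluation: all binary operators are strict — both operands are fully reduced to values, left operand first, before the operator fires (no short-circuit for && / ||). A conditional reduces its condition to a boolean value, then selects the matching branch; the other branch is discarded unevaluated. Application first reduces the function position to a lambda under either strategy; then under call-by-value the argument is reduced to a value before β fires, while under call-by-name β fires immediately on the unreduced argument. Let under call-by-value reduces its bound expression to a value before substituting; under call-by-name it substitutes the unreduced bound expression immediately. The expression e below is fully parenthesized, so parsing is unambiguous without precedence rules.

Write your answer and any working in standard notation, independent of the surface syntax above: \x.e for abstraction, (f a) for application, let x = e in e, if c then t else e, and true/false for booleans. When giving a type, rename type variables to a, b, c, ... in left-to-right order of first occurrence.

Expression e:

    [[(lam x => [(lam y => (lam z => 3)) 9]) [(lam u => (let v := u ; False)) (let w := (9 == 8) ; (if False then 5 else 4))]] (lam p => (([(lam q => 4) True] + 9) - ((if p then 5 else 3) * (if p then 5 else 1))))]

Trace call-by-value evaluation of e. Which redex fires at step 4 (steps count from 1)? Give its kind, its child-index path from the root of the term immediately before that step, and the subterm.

Answer: beta at 0.1 : ((\u.(let v = u in false)) 4)

Derivation:
step 0: (((\x.((\y.(\z.3)) 9)) ((\u.(let v = u in false)) (let w = (9 == 8) in (if false then 5 else 4)))) (\p.((((\q.4) true) + 9) - ((if p then 5 else 3) * (if p then 5 else 1)))))
step 1: [delta@0.1.1.0] (((\x.((\y.(\z.3)) 9)) ((\u.(let v = u in false)) (let w = false in (if false then 5 else 4)))) (\p.((((\q.4) true) + 9) - ((if p then 5 else 3) * (if p then 5 else 1)))))
step 2: [let@0.1.1] (((\x.((\y.(\z.3)) 9)) ((\u.(let v = u in false)) (if false then 5 else 4))) (\p.((((\q.4) true) + 9) - ((if p then 5 else 3) * (if p then 5 else 1)))))
step 3: [if@0.1.1] (((\x.((\y.(\z.3)) 9)) ((\u.(let v = u in false)) 4)) (\p.((((\q.4) true) + 9) - ((if p then 5 else 3) * (if p then 5 else 1)))))
step 4: [beta@0.1] (((\x.((\y.(\z.3)) 9)) (let v = 4 in false)) (\p.((((\q.4) true) + 9) - ((if p then 5 else 3) * (if p then 5 else 1)))))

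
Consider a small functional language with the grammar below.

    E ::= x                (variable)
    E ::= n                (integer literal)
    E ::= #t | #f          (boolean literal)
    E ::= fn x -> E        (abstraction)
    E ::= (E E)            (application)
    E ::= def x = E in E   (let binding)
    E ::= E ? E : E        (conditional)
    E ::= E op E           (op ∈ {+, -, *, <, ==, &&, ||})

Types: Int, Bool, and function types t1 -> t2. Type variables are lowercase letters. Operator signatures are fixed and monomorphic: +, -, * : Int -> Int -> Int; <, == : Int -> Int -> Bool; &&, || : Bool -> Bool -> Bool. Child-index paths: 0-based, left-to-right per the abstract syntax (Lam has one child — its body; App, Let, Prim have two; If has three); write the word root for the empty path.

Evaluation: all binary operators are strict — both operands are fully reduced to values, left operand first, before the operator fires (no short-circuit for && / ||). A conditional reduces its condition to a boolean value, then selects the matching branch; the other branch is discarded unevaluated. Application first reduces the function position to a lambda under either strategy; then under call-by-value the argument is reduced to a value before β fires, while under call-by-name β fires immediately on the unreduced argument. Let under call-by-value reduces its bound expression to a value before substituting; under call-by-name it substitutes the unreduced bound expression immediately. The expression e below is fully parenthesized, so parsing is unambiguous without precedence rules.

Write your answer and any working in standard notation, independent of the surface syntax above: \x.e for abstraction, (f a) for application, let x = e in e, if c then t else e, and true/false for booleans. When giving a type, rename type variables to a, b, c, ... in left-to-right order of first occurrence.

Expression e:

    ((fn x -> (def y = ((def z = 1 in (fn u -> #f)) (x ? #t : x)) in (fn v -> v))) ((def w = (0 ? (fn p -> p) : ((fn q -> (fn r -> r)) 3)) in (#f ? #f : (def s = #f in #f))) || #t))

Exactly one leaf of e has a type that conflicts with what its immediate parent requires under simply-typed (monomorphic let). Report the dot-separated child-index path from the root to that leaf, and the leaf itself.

Answer: 1.0.0.0 : 0

Derivation:
let z : Int
\u._ : b -> Bool
x : a
  unify a ~ Bool
x : Bool
  unify Bool ~ Bool
  unify b -> Bool ~ Bool -> c
  unify b ~ Bool
  unify Bool ~ c
_ _ : Bool
let y : Bool
v : d
\v._ : d -> d
\x._ : Bool -> d -> d
  unify Int ~ Bool
  FAIL: mismatch Int ~ Bool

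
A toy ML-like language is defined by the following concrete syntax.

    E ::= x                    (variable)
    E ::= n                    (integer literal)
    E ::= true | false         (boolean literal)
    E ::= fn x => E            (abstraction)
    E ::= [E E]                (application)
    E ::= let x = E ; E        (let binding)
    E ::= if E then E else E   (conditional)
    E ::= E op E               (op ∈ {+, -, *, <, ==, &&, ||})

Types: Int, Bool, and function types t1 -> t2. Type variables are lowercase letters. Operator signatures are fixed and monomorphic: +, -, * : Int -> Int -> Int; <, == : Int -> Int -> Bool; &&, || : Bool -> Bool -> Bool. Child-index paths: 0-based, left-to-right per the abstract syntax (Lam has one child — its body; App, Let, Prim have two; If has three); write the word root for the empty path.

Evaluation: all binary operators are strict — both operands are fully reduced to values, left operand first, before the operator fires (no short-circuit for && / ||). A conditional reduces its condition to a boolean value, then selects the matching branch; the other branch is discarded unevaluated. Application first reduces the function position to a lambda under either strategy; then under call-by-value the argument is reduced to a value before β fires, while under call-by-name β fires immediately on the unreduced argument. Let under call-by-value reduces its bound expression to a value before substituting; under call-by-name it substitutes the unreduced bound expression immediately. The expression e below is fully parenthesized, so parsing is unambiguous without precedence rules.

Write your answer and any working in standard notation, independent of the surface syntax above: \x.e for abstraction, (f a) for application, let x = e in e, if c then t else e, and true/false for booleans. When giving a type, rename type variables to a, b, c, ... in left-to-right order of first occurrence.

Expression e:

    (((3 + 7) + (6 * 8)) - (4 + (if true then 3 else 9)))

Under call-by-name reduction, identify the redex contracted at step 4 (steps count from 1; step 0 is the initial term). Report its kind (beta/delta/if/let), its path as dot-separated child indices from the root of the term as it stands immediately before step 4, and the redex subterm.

Answer: if at 1.1 : (if true then 3 else 9)

Trace:
step 0: (((3 + 7) + (6 * 8)) - (4 + (if true then 3 else 9)))
step 1: [delta@0.0] ((10 + (6 * 8)) - (4 + (if true then 3 else 9)))
step 2: [delta@0.1] ((10 + 48) - (4 + (if true then 3 else 9)))
step 3: [delta@0] (58 - (4 + (if true then 3 else 9)))
step 4: [if@1.1] (58 - (4 + 3))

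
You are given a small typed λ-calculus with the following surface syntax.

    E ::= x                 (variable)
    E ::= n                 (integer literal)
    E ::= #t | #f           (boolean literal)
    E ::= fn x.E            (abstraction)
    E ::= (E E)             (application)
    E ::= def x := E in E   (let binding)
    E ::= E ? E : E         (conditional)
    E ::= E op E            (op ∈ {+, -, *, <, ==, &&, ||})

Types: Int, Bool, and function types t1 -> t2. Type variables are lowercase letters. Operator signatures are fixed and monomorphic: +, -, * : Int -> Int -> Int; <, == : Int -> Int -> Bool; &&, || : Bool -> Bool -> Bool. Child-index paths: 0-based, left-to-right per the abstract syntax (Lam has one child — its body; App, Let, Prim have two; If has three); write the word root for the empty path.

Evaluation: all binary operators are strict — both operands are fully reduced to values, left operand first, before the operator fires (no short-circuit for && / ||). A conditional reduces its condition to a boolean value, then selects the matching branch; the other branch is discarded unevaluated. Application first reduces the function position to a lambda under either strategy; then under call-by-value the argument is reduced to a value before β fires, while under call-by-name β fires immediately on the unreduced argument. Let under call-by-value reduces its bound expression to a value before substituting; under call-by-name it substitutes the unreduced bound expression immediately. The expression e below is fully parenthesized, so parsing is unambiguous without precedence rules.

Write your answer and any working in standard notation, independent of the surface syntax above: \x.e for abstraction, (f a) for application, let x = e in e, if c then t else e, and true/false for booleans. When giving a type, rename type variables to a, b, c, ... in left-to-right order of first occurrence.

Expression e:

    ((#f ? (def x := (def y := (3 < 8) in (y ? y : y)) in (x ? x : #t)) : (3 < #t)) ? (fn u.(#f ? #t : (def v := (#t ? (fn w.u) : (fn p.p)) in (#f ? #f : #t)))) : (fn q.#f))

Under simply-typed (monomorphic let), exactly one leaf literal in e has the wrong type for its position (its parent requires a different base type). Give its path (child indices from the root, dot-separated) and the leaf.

Derivation:
  unify Bool ~ Bool
  unify Int ~ Int
  unify Int ~ Int
let y : Bool
y : Bool
  unify Bool ~ Bool
y : Bool
y : Bool
  unify Bool ~ Bool
let x : Bool
x : Bool
  unify Bool ~ Bool
x : Bool
  unify Bool ~ Bool
  unify Int ~ Int
  unify Bool ~ Int
  FAIL: mismatch Bool ~ Int

Answer: 0.2.1 : true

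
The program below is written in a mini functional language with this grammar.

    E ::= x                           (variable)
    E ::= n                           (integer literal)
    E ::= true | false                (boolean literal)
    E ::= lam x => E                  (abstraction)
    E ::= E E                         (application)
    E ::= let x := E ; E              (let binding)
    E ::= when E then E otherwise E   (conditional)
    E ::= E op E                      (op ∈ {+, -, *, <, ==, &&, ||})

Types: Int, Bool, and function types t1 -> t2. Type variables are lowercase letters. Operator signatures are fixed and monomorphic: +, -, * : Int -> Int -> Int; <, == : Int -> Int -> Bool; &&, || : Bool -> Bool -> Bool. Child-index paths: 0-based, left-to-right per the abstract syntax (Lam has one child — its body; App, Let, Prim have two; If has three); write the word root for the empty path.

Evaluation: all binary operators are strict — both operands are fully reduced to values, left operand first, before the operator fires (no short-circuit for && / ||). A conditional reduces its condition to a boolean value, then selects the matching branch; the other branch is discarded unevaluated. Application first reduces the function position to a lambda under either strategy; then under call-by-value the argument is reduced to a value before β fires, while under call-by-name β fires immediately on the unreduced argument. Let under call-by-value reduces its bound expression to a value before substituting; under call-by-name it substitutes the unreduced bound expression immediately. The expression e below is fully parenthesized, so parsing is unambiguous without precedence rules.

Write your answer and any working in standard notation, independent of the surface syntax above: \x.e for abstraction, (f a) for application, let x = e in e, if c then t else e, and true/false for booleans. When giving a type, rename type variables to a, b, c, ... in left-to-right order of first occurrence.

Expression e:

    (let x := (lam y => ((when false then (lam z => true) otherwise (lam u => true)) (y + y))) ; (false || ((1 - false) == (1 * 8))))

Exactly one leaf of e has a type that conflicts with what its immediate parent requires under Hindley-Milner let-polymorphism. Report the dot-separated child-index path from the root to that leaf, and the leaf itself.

Answer: 1.1.0.1 : false

Derivation:
  unify Bool ~ Bool
\z._ : b -> Bool
\u._ : c -> Bool
  unify b -> Bool ~ c -> Bool
  unify b ~ c
  unify Bool ~ Bool
y : a
  unify a ~ Int
y : Int
  unify Int ~ Int
  unify c -> Bool ~ Int -> d
  unify c ~ Int
  unify Bool ~ d
_ _ : Bool
\y._ : Int -> Bool
let x : Int -> Bool
  unify Bool ~ Bool
  unify Int ~ Int
  unify Bool ~ Int
  FAIL: mismatch Bool ~ Int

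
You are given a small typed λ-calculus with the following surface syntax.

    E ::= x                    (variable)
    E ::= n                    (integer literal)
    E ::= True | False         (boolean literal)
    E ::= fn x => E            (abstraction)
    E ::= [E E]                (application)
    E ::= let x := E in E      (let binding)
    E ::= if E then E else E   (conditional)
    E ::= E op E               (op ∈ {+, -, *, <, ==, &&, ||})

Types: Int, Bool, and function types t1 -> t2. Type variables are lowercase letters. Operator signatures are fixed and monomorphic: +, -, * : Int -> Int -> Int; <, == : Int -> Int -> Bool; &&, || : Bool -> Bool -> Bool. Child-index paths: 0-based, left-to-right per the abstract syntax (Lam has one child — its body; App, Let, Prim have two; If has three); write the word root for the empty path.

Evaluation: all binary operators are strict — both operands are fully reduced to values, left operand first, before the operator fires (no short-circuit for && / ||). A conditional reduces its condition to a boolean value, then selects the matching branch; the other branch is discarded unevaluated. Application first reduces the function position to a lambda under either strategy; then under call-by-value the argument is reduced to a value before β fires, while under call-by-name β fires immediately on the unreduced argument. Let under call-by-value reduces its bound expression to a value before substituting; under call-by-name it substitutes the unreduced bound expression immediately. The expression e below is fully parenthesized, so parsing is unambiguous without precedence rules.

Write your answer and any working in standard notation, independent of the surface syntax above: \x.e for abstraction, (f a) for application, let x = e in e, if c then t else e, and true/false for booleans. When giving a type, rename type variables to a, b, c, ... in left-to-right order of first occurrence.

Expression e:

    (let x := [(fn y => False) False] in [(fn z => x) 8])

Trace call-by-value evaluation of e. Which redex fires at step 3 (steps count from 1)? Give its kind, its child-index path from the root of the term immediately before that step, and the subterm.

Derivation:
step 0: (let x = ((\y.false) false) in ((\z.x) 8))
step 1: [beta@0] (let x = false in ((\z.x) 8))
step 2: [let@root] ((\z.false) 8)
step 3: [beta@root] false

Answer: beta at root : ((\z.false) 8)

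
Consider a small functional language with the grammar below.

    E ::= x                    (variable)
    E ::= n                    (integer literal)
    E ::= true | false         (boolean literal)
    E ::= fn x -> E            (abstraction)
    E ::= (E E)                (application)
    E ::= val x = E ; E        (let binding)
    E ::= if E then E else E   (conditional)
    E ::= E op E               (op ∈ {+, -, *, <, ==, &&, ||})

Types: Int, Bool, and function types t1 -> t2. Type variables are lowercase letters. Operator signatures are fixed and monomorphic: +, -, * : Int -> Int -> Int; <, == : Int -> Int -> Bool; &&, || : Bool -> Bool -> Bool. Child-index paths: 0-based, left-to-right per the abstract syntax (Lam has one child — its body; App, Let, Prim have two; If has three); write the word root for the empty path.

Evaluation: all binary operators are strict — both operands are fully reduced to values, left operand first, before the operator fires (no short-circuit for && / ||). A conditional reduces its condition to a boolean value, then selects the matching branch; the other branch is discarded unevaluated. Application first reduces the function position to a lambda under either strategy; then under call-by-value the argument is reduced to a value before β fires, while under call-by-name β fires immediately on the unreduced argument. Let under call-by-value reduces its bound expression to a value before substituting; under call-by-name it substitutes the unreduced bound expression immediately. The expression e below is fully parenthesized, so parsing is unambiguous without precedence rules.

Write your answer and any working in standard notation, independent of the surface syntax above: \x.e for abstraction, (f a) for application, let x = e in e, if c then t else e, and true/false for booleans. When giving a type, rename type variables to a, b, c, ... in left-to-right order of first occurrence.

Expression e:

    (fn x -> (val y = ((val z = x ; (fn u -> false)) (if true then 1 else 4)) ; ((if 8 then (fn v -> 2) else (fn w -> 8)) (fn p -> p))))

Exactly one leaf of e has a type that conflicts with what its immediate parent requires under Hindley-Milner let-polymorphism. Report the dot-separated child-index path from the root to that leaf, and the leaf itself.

Answer: 0.1.0.0 : 8

Working:
x : a
let z : a
\u._ : b -> Bool
  unify Bool ~ Bool
  unify Int ~ Int
  unify b -> Bool ~ Int -> c
  unify b ~ Int
  unify Bool ~ c
_ _ : Bool
let y : Bool
  unify Int ~ Bool
  FAIL: mismatch Int ~ Bool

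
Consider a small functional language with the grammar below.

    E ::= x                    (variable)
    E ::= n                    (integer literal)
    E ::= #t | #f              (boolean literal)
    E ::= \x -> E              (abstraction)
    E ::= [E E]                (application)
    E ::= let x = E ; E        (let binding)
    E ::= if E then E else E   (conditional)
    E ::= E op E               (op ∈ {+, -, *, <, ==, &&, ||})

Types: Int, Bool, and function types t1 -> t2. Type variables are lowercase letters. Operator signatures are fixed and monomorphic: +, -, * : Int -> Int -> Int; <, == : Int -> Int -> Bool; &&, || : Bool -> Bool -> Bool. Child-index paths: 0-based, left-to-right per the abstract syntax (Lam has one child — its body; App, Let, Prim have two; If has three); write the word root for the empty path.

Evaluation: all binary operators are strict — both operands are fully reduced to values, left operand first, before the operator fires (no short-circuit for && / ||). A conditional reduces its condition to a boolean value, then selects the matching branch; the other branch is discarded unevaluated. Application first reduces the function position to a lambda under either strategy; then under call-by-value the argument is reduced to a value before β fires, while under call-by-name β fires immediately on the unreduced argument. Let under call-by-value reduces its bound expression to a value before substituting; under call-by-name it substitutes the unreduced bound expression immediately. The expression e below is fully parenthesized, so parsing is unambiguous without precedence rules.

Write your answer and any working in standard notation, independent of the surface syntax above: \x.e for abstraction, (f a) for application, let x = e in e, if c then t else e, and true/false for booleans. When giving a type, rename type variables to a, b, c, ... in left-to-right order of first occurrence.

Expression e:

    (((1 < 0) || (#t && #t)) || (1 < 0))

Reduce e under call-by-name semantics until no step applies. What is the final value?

Derivation:
step 0: (((1 < 0) || (true && true)) || (1 < 0))
step 1: [delta@0.0] ((false || (true && true)) || (1 < 0))
step 2: [delta@0.1] ((false || true) || (1 < 0))
step 3: [delta@0] (true || (1 < 0))
step 4: [delta@1] (true || false)
step 5: [delta@root] true

Answer: true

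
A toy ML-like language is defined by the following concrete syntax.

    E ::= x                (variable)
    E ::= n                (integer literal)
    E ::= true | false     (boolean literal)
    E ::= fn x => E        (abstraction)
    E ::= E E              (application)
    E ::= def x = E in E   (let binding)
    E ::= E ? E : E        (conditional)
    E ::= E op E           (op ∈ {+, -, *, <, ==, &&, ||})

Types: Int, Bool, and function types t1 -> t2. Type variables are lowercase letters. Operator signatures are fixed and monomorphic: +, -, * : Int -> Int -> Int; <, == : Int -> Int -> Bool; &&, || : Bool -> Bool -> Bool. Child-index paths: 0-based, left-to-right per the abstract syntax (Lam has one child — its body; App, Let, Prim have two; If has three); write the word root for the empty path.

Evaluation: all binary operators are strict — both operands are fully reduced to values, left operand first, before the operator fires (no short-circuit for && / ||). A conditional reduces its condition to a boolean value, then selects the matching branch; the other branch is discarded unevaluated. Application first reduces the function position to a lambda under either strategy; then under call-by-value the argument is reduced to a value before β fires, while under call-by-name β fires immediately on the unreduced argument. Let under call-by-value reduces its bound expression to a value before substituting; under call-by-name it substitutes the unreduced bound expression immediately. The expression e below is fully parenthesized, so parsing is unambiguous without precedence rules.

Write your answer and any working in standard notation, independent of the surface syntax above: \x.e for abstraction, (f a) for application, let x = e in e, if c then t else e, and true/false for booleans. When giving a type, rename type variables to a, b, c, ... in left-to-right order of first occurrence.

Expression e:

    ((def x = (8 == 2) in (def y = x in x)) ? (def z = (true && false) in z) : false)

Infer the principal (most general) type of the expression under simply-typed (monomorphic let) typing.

Answer: Bool

Trace:
  unify Int ~ Int
  unify Int ~ Int
let x : Bool
x : Bool
let y : Bool
x : Bool
  unify Bool ~ Bool
  unify Bool ~ Bool
  unify Bool ~ Bool
let z : Bool
z : Bool
  unify Bool ~ Bool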